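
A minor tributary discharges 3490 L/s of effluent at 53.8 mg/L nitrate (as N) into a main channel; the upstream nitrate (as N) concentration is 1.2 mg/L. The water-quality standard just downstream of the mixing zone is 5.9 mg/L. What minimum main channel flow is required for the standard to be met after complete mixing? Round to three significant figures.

Set C_mix = 5.9: (Q·1.200 + 3490·53.80) / (Q + 3490) = 5.9
→ Q = 3490·(53.80 − 5.9)/(5.9 − 1.200) = 35570 L/s.

35600 L/s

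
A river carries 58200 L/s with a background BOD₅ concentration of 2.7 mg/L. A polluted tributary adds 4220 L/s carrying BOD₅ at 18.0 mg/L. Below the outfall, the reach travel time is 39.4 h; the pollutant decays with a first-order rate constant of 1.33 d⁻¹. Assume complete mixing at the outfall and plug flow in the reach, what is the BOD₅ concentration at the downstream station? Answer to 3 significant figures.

0.421 mg/L

After mixing, C = (58200·2.700 + 4220·18.00) / 62420 = 233100/62420 = 3.734 mg/L.
Applying C = C₀e^(−kt): 3.734 × 0.1127 = 0.4207 mg/L.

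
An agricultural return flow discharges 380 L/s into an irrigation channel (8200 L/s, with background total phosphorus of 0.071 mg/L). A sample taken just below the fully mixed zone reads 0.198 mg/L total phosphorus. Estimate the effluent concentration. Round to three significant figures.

2.94 mg/L

Mass balance: 8200·0.07100 + 380.0·Cₑ = 8580·0.1980
→ Cₑ = (8580·0.1980 − 8200·0.07100) / 380.0 = 2.939 mg/L.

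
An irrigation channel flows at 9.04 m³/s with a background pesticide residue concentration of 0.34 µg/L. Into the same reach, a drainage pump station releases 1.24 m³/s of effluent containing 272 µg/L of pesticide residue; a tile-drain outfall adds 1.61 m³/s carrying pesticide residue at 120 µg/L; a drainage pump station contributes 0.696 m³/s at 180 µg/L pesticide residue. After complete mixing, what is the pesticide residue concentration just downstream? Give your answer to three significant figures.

52.3 µg/L

Flow-weighted average: C = (9.040·0.3400 + 1.240·272.0 + 1.610·120.0 + 0.6960·180.0) / 12.59 = 658.8/12.59 = 52.35 µg/L.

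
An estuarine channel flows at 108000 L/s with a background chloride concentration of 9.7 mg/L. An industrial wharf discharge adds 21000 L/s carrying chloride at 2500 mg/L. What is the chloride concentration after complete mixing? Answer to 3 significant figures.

415 mg/L

Mixed concentration C = ΣQC/ΣQ = (108000·9.700 + 21000·2500) / 129000 = 53550000/129000 = 415.1 mg/L.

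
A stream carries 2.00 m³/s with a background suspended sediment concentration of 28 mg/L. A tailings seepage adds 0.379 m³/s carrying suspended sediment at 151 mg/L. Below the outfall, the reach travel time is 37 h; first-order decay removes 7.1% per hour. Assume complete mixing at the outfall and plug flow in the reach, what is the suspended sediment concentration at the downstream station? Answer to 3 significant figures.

Flow-weighted average: C = (2.000·28.00 + 0.3790·151.0) / 2.379 = 113.2/2.379 = 47.60 mg/L.
7.1%/h lost → k = −ln(1 − 0.071) = 0.07365 h⁻¹.
After decay, C = 47.60 × e^(−kt) = 47.60 × 0.06555 = 3.120 mg/L.

3.12 mg/L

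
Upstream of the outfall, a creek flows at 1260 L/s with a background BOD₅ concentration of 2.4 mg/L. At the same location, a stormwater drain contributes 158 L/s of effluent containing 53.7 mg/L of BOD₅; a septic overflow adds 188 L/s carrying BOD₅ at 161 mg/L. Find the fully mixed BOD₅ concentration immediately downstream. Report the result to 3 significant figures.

Conservation of mass: C = (1260·2.400 + 158.0·53.70 + 188.0·161.0) / 1606 = 41780/1606 = 26.01 mg/L.

26.0 mg/L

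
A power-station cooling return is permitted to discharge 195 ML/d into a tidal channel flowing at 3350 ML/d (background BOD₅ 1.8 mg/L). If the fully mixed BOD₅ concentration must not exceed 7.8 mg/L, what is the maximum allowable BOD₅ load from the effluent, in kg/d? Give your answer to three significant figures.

21600 kg/d

Mass balance at the limit: 3350·1.800 + 195.0·Cₑ = 3545·7.8 → Cₑ = 110.9 mg/L.
195.0 ML/d = 2.257 m³/s. Load = 2.257 m³/s × 110.9 g/m³ × 86 400 s/d = 21620 kg/d.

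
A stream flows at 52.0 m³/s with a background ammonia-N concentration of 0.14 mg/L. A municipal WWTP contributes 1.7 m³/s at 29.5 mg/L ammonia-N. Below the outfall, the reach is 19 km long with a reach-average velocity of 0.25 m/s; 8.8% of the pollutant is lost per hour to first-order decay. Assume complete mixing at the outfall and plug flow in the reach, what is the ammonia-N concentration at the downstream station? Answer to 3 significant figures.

0.153 mg/L

After mixing, C = (52.00·0.1400 + 1.700·29.50) / 53.70 = 57.43/53.70 = 1.069 mg/L.
Travel time t = 19·1000 / 0.25 = 76000 s = 21.11 h.
8.8%/h lost → k = −ln(1 − 0.088) = 0.09212 h⁻¹.
Decay over the reach: 1.069·exp(−kt) = 1.069·0.1430 = 0.1530 mg/L.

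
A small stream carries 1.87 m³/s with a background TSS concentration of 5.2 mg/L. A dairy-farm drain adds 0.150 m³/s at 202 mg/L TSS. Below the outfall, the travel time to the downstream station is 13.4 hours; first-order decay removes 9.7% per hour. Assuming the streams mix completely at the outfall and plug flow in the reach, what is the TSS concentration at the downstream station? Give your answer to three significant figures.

Conservation of mass: C = (1.870·5.200 + 0.1500·202.0) / 2.020 = 40.02/2.020 = 19.81 mg/L.
9.7%/h lost → k = −ln(1 − 0.097) = 0.1020 h⁻¹.
Applying C = C₀e^(−kt): 19.81 × 0.2548 = 5.049 mg/L.

5.05 mg/L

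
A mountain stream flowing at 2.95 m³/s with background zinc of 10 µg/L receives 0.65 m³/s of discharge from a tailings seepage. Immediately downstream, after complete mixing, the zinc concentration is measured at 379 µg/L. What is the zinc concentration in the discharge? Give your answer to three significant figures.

2050 µg/L

Mass balance: 2.950·10.00 + 0.6500·Cₑ = 3.600·379.0
→ Cₑ = (3.600·379.0 − 2.950·10.00) / 0.6500 = 2054 µg/L.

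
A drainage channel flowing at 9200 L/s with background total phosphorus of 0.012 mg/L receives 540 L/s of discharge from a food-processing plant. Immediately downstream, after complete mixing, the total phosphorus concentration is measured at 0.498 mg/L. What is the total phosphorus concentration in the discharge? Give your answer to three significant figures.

8.78 mg/L

Mass balance: 9200·0.01200 + 540.0·Cₑ = 9740·0.4980
→ Cₑ = (9740·0.4980 − 9200·0.01200) / 540.0 = 8.778 mg/L.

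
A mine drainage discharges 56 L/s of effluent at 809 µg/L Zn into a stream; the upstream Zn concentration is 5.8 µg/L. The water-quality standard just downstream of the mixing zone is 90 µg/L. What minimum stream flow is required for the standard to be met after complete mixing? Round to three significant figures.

478 L/s

Set C_mix = 90: (Q·5.800 + 56.00·809.0) / (Q + 56.00) = 90
→ Q = 56.00·(809.0 − 90)/(90 − 5.800) = 478.2 L/s.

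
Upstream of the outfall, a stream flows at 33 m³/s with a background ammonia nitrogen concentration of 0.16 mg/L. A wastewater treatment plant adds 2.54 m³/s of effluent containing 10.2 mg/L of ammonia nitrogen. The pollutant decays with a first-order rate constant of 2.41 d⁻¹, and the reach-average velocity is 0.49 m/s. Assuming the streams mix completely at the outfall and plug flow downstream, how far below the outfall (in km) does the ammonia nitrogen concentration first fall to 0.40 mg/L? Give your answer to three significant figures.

Mixed concentration C = ΣQC/ΣQ = (33.00·0.1600 + 2.540·10.20) / 35.54 = 31.19/35.54 = 0.8775 mg/L.
Set 0.8775·exp(−k·t) = 0.40 → t = ln(0.8775/0.40)/k = 28170 s = 7.824 h.
Distance = v·t = 0.49·28170 = 13800 m = 13.80 km.

13.8 km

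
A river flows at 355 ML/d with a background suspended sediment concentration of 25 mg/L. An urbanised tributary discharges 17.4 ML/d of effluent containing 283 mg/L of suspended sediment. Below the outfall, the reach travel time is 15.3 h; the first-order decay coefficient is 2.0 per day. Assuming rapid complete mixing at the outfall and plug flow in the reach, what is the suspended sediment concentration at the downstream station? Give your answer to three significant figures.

Flow-weighted average: C = (355.0·25.00 + 17.40·283.0) / 372.4 = 13800/372.4 = 37.05 mg/L.
After decay, C = 37.05 × e^(−kt) = 37.05 × 0.2794 = 10.35 mg/L.

10.4 mg/L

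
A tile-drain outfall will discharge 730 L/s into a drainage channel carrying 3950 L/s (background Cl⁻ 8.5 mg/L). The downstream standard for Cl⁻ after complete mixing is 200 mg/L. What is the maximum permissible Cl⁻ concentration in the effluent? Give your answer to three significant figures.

1240 mg/L

At the limit, (Qr·Cr + Qe·Cₑ)/(Qr + Qe) = 200:
Cₑ = (4680·200 − 3950·8.500) / 730.0 = 1236 mg/L.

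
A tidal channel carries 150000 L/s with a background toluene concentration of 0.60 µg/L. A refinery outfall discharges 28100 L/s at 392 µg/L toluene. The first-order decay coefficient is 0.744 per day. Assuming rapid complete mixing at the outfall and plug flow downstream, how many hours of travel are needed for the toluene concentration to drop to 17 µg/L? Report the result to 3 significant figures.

41.9 h

After mixing, C = (150000·0.6000 + 28100·392.0) / 178100 = 11110000/178100 = 62.35 µg/L.
62.35·exp(−k·t) = 17 → t = ln(62.35/17)/k = 150900 s = 41.92 h.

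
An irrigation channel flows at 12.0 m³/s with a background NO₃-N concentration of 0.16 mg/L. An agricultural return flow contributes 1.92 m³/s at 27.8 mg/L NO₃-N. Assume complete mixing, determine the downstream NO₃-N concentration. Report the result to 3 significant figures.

Mixed concentration C = ΣQC/ΣQ = (12.00·0.1600 + 1.920·27.80) / 13.92 = 55.30/13.92 = 3.972 mg/L.

3.97 mg/L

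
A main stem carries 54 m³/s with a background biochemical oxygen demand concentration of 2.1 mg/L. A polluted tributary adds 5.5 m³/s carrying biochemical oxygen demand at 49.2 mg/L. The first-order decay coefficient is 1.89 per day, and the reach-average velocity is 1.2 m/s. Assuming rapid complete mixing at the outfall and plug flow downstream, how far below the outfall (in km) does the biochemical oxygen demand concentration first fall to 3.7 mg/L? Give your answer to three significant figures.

30.5 km

Mass balance: C = (54.00·2.100 + 5.500·49.20) / 59.50 = 384.0/59.50 = 6.454 mg/L.
Set 6.454·exp(−k·t) = 3.7 → t = ln(6.454/3.7)/k = 25430 s = 7.065 h.
Distance = v·t = 1.2·25430 = 30520 m = 30.52 km.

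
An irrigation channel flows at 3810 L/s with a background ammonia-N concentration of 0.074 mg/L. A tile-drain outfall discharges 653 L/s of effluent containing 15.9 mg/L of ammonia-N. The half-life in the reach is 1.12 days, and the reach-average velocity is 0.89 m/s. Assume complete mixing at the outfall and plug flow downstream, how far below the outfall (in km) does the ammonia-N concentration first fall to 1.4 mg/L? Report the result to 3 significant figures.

66.4 km

Flow-weighted average: C = (3810·0.07400 + 653.0·15.90) / 4463 = 10660/4463 = 2.390 mg/L.
Half-life 1.12 d → k = ln 2 / 1.12 = 0.6189 d⁻¹.
Set 2.390·exp(−k·t) = 1.4 → t = ln(2.390/1.4)/k = 74640 s = 20.73 h.
Distance = v·t = 0.89·74640 = 66430 m = 66.43 km.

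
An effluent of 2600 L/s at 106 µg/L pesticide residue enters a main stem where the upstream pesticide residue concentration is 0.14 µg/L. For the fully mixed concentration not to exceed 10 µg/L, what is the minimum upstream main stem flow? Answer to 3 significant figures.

25300 L/s

Set C_mix = 10: (Q·0.1400 + 2600·106.0) / (Q + 2600) = 10
→ Q = 2600·(106.0 − 10)/(10 − 0.1400) = 25310 L/s.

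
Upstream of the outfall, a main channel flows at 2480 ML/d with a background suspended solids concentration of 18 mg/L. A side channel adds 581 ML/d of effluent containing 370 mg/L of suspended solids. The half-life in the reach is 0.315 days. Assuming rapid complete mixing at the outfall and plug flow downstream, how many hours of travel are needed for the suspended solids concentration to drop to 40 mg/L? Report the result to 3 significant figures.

Conservation of mass: C = (2480·18.00 + 581.0·370.0) / 3061 = 259600/3061 = 84.81 mg/L.
Half-life 0.315 d → k = ln 2 / 0.315 = 2.200 d⁻¹.
84.81·exp(−k·t) = 40 → t = ln(84.81/40)/k = 29510 s = 8.197 h.

8.20 h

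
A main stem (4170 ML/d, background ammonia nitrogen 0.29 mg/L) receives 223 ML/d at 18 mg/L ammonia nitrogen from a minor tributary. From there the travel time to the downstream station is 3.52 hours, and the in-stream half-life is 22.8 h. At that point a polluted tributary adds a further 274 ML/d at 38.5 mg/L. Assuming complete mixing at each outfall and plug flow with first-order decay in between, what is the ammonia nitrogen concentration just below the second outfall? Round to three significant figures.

Mixed concentration C = ΣQC/ΣQ = (4170·0.2900 + 223.0·18.00) / 4393 = 5223/4393 = 1.189 mg/L; combined flow 4393 ML/d.
Half-life 22.8 h → k = ln 2 / 22.8 = 0.03040 h⁻¹ = 0.7296 d⁻¹.
After decay, C = 1.189 × e^(−kt) = 1.189 × 0.8985 = 1.068 mg/L.
Second outfall: C = (4393·1.068 + 274.0·38.50)/4667 = 3.266 mg/L.

3.27 mg/L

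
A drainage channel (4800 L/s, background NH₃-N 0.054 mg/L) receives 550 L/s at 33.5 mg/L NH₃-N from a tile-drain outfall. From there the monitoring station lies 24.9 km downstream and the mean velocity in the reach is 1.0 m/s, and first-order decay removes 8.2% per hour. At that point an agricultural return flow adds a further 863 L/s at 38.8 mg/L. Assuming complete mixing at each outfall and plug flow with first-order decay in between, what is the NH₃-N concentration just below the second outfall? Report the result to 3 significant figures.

Mixed concentration C = ΣQC/ΣQ = (4800·0.05400 + 550.0·33.50) / 5350 = 18680/5350 = 3.492 mg/L; combined flow 5350 L/s.
Travel time t = 24.9·1000 / 1.0 = 24900 s = 6.917 h.
8.2%/h lost → k = −ln(1 − 0.082) = 0.08556 h⁻¹.
First-order decay: C = 3.492·exp(−k·t) = 3.492·0.5533 = 1.932 mg/L.
At the second outfall, C = (5350·1.932 + 863.0·38.80) / (5350 + 863.0) = 7.053 mg/L.

7.05 mg/L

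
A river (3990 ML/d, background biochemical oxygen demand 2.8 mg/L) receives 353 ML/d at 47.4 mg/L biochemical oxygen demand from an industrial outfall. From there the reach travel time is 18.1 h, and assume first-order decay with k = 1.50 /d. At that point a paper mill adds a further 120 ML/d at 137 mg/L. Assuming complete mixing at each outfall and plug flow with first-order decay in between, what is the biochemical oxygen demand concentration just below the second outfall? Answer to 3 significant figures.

Mixed concentration C = ΣQC/ΣQ = (3990·2.800 + 353.0·47.40) / 4343 = 27900/4343 = 6.425 mg/L; combined flow 4343 ML/d.
Applying C = C₀e^(−kt): 6.425 × 0.3226 = 2.073 mg/L.
Second outfall: C = (4343·2.073 + 120.0·137.0)/4463 = 5.701 mg/L.

5.70 mg/L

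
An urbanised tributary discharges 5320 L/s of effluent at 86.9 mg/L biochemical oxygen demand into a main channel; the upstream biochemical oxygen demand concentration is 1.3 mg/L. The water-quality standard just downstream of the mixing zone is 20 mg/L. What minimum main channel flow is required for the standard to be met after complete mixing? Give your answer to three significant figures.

19000 L/s

Set C_mix = 20: (Q·1.300 + 5320·86.90) / (Q + 5320) = 20
→ Q = 5320·(86.90 − 20)/(20 − 1.300) = 19030 L/s.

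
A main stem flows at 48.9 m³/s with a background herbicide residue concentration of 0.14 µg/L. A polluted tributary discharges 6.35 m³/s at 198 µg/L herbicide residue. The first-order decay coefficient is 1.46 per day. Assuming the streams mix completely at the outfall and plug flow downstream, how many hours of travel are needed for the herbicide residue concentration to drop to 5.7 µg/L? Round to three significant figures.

22.8 h

Conservation of mass: C = (48.90·0.1400 + 6.350·198.0) / 55.25 = 1264/55.25 = 22.88 µg/L.
22.88·exp(−k·t) = 5.7 → t = ln(22.88/5.7)/k = 82250 s = 22.85 h.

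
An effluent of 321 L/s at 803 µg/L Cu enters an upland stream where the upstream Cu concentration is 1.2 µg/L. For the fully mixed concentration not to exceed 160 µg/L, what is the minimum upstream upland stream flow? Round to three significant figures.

Set C_mix = 160: (Q·1.200 + 321.0·803.0) / (Q + 321.0) = 160
→ Q = 321.0·(803.0 − 160)/(160 − 1.200) = 1300 L/s.

1300 L/s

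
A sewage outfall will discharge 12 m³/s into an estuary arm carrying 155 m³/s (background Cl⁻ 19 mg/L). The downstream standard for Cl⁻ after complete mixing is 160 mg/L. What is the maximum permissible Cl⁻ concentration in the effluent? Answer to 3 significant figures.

At the limit, (Qr·Cr + Qe·Cₑ)/(Qr + Qe) = 160:
Cₑ = (167.0·160 − 155.0·19.00) / 12.00 = 1981 mg/L.

1980 mg/L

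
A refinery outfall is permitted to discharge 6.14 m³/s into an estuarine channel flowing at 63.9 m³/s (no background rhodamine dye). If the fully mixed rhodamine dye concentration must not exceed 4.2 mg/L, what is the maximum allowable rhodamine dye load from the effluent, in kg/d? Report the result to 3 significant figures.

25400 kg/d

Mass balance at the limit: 63.90·0 + 6.140·Cₑ = 70.04·4.2 → Cₑ = 47.91 mg/L.
Load = 6.140 m³/s × 47.91 g/m³ × 86 400 s/d = 25420 kg/d.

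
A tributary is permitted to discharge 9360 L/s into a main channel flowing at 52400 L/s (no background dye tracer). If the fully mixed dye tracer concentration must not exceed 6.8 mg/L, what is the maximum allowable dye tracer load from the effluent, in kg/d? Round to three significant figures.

36300 kg/d

Mass balance at the limit: 52400·0 + 9360·Cₑ = 61760·6.8 → Cₑ = 44.87 mg/L.
9360 L/s = 9.360 m³/s. Load = 9.360 m³/s × 44.87 g/m³ × 86 400 s/d = 36290 kg/d.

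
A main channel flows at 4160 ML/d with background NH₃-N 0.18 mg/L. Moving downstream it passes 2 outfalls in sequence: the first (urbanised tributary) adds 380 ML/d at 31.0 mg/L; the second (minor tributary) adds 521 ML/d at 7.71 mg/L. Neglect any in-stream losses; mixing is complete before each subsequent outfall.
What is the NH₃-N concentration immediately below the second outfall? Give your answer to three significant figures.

Outfall 1: combined Q = 4540 ML/d; C = (4160·0.1800 + 380.0·31.00)/4540 = 2.760 mg/L.
Outfall 2: combined Q = 5061 ML/d; C = (4540·2.760 + 521.0·7.710)/5061 = 3.269 mg/L.

3.27 mg/L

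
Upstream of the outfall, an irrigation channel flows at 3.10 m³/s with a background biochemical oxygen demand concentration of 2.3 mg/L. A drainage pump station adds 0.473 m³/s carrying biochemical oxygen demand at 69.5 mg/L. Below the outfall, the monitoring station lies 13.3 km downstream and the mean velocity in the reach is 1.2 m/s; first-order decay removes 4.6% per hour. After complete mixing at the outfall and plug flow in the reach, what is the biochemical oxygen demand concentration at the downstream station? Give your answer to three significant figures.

9.69 mg/L

Mass balance: C = (3.100·2.300 + 0.4730·69.50) / 3.573 = 40.00/3.573 = 11.20 mg/L.
Travel time t = 13.3·1000 / 1.2 = 11080 s = 3.079 h.
4.6%/h lost → k = −ln(1 − 0.046) = 0.04709 h⁻¹.
Decay over the reach: 11.20·exp(−kt) = 11.20·0.8650 = 9.685 mg/L.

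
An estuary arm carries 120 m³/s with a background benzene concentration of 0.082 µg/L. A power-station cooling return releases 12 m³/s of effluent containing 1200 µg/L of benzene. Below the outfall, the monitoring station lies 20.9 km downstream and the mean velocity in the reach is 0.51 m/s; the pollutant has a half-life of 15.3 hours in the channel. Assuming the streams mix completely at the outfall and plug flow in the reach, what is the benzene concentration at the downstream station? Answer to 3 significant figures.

65.2 µg/L

After mixing, C = (120.0·0.08200 + 12.00·1200) / 132.0 = 14410/132.0 = 109.2 µg/L.
Travel time t = 20.9·1000 / 0.51 = 40980 s = 11.38 h.
Half-life 15.3 h → k = ln 2 / 15.3 = 0.04530 h⁻¹ = 1.087 d⁻¹.
Applying C = C₀e^(−kt): 109.2 × 0.5971 = 65.18 µg/L.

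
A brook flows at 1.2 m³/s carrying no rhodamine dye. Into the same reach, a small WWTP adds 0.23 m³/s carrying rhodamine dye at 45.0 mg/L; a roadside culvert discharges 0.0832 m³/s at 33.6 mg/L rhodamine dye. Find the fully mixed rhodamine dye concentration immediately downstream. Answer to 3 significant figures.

After mixing, C = (1.200·0 + 0.2300·45.00 + 0.08320·33.60) / 1.513 = 13.15/1.513 = 8.687 mg/L.

8.69 mg/L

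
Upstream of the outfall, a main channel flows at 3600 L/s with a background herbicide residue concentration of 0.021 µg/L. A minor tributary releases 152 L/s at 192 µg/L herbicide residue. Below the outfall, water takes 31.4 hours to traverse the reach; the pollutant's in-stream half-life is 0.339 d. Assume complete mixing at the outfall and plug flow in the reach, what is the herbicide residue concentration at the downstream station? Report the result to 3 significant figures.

Conservation of mass: C = (3600·0.02100 + 152.0·192.0) / 3752 = 29260/3752 = 7.798 µg/L.
Half-life 0.339 d → k = ln 2 / 0.339 = 2.045 d⁻¹.
First-order decay: C = 7.798·exp(−k·t) = 7.798·0.06890 = 0.5373 µg/L.

0.537 µg/L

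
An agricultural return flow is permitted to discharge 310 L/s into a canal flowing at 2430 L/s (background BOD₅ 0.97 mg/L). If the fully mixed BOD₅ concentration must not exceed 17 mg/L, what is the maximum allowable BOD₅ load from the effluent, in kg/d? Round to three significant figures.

Mass balance at the limit: 2430·0.9700 + 310.0·Cₑ = 2740·17 → Cₑ = 142.7 mg/L.
310.0 L/s = 0.3100 m³/s. Load = 0.3100 m³/s × 142.7 g/m³ × 86 400 s/d = 3821 kg/d.

3820 kg/d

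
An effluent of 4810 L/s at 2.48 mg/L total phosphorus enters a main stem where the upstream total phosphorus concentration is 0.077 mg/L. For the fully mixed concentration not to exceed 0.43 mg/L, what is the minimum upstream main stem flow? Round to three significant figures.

Set C_mix = 0.43: (Q·0.07700 + 4810·2.480) / (Q + 4810) = 0.43
→ Q = 4810·(2.480 − 0.43)/(0.43 − 0.07700) = 27930 L/s.

27900 L/s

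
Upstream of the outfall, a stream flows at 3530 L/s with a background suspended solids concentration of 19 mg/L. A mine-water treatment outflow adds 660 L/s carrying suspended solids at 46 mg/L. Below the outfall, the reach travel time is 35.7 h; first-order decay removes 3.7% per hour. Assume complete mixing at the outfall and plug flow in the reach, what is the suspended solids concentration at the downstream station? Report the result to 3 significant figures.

6.05 mg/L

After mixing, C = (3530·19.00 + 660.0·46.00) / 4190 = 97430/4190 = 23.25 mg/L.
3.7%/h lost → k = −ln(1 − 0.037) = 0.03770 h⁻¹.
After decay, C = 23.25 × e^(−kt) = 23.25 × 0.2603 = 6.053 mg/L.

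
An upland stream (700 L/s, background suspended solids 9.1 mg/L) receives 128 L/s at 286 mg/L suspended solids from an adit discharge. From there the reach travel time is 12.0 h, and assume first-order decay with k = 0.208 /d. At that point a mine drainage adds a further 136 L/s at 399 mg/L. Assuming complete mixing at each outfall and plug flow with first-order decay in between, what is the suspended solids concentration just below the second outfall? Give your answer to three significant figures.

96.5 mg/L

Flow-weighted average: C = (700.0·9.100 + 128.0·286.0) / 828.0 = 42980/828.0 = 51.91 mg/L; combined flow 828.0 L/s.
First-order decay: C = 51.91·exp(−k·t) = 51.91·0.9012 = 46.78 mg/L.
Second outfall: C = (828.0·46.78 + 136.0·399.0)/964.0 = 96.47 mg/L.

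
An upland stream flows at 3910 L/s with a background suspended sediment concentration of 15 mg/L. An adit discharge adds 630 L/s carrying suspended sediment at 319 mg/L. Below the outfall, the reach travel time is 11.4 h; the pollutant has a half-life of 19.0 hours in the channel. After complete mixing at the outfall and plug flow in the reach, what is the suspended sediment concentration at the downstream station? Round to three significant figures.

37.7 mg/L

After mixing, C = (3910·15.00 + 630.0·319.0) / 4540 = 259600/4540 = 57.19 mg/L.
Half-life 19.0 h → k = ln 2 / 19.0 = 0.03648 h⁻¹ = 0.8756 d⁻¹.
Applying C = C₀e^(−kt): 57.19 × 0.6598 = 37.73 mg/L.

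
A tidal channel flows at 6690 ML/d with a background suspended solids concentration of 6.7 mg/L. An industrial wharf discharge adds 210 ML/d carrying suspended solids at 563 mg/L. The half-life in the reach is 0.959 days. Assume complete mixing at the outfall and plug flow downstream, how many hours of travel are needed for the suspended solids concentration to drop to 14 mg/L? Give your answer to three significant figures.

After mixing, C = (6690·6.700 + 210.0·563.0) / 6900 = 163100/6900 = 23.63 mg/L.
Half-life 0.959 d → k = ln 2 / 0.959 = 0.7228 d⁻¹.
23.63·exp(−k·t) = 14 → t = ln(23.63/14)/k = 62580 s = 17.38 h.

17.4 h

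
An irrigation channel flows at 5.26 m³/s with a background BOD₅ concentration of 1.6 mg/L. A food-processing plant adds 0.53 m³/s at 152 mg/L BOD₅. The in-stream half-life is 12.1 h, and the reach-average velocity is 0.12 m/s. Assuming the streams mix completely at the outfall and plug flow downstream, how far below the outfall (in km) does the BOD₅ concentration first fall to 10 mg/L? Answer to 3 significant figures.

Conservation of mass: C = (5.260·1.600 + 0.5300·152.0) / 5.790 = 88.98/5.790 = 15.37 mg/L.
Half-life 12.1 h → k = ln 2 / 12.1 = 0.05728 h⁻¹ = 1.375 d⁻¹.
Set 15.37·exp(−k·t) = 10 → t = ln(15.37/10)/k = 27000 s = 7.500 h.
Distance = v·t = 0.12·27000 = 3240 m = 3.240 km.

3.24 km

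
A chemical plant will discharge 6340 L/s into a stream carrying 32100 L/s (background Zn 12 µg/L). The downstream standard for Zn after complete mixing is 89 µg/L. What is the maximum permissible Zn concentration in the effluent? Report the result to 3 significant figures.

At the limit, (Qr·Cr + Qe·Cₑ)/(Qr + Qe) = 89:
Cₑ = (38440·89 − 32100·12.00) / 6340 = 478.9 µg/L.

479 µg/L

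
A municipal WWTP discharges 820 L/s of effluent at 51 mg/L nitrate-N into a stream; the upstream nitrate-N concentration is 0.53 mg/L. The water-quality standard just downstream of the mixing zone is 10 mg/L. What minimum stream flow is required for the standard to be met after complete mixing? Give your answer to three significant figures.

3550 L/s

Set C_mix = 10: (Q·0.5300 + 820.0·51.00) / (Q + 820.0) = 10
→ Q = 820.0·(51.00 − 10)/(10 − 0.5300) = 3550 L/s.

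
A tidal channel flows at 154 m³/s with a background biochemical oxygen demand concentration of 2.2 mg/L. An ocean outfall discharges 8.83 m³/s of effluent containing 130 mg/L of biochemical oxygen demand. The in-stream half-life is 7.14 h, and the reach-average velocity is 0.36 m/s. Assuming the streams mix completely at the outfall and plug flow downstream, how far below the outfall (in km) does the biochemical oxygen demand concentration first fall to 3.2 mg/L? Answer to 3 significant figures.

After mixing, C = (154.0·2.200 + 8.830·130.0) / 162.8 = 1487/162.8 = 9.130 mg/L.
Half-life 7.14 h → k = ln 2 / 7.14 = 0.09708 h⁻¹ = 2.330 d⁻¹.
Set 9.130·exp(−k·t) = 3.2 → t = ln(9.130/3.2)/k = 38880 s = 10.80 h.
Distance = v·t = 0.36·38880 = 14000 m = 14.00 km.

14.0 km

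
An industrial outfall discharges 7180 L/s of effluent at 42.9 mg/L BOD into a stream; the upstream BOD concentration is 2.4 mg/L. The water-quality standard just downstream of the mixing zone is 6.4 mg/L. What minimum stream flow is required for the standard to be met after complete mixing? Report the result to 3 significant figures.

65500 L/s

Set C_mix = 6.4: (Q·2.400 + 7180·42.90) / (Q + 7180) = 6.4
→ Q = 7180·(42.90 − 6.4)/(6.4 − 2.400) = 65520 L/s.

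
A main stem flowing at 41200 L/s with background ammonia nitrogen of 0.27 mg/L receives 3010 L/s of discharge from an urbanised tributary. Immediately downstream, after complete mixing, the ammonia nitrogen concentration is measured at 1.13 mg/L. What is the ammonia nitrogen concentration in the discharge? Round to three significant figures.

12.9 mg/L

Mass balance: 41200·0.2700 + 3010·Cₑ = 44210·1.130
→ Cₑ = (44210·1.130 − 41200·0.2700) / 3010 = 12.90 mg/L.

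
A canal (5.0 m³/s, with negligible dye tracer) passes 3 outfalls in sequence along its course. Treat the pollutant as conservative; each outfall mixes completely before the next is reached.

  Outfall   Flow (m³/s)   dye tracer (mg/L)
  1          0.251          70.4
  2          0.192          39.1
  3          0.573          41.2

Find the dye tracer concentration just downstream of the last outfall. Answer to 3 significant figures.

After outfall 1: Q = 5.000 + 0.2510 = 5.251 m³/s; C = (5.000·0 + 0.2510·70.40)/5.251 = 3.365 mg/L.
After outfall 2: Q = 5.251 + 0.1920 = 5.443 m³/s; C = (5.251·3.365 + 0.1920·39.10)/5.443 = 4.626 mg/L.
After outfall 3: Q = 5.443 + 0.5730 = 6.016 m³/s; C = (5.443·4.626 + 0.5730·41.20)/6.016 = 8.109 mg/L.

8.11 mg/L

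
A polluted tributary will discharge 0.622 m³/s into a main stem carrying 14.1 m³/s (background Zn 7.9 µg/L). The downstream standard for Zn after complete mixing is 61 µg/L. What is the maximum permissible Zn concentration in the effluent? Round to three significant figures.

At the limit, (Qr·Cr + Qe·Cₑ)/(Qr + Qe) = 61:
Cₑ = (14.72·61 − 14.10·7.900) / 0.6220 = 1265 µg/L.

1260 µg/L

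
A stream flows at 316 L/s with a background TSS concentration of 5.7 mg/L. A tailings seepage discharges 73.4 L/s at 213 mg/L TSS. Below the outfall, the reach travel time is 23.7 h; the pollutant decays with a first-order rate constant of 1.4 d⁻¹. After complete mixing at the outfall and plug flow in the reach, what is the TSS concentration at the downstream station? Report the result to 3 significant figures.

11.2 mg/L

Conservation of mass: C = (316.0·5.700 + 73.40·213.0) / 389.4 = 17440/389.4 = 44.78 mg/L.
Decay over the reach: 44.78·exp(−kt) = 44.78·0.2510 = 11.24 mg/L.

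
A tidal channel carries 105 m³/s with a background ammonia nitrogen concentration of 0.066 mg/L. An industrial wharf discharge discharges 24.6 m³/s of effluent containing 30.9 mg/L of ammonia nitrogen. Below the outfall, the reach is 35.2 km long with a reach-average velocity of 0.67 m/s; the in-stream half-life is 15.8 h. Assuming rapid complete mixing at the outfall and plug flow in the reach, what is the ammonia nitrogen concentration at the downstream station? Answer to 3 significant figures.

3.12 mg/L

Mixed concentration C = ΣQC/ΣQ = (105.0·0.06600 + 24.60·30.90) / 129.6 = 767.1/129.6 = 5.919 mg/L.
Travel time t = 35.2·1000 / 0.67 = 52540 s = 14.59 h.
Half-life 15.8 h → k = ln 2 / 15.8 = 0.04387 h⁻¹ = 1.053 d⁻¹.
First-order decay: C = 5.919·exp(−k·t) = 5.919·0.5272 = 3.120 mg/L.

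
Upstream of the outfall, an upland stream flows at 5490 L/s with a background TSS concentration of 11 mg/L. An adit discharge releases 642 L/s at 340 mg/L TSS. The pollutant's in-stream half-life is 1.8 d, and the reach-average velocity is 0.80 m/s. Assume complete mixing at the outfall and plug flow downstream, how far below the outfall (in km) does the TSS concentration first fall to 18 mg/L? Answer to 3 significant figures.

After mixing, C = (5490·11.00 + 642.0·340.0) / 6132 = 278700/6132 = 45.45 mg/L.
Half-life 1.8 d → k = ln 2 / 1.8 = 0.3851 d⁻¹.
Set 45.45·exp(−k·t) = 18 → t = ln(45.45/18)/k = 207800 s = 57.72 h.
Distance = v·t = 0.80·207800 = 166200 m = 166.2 km.

166 km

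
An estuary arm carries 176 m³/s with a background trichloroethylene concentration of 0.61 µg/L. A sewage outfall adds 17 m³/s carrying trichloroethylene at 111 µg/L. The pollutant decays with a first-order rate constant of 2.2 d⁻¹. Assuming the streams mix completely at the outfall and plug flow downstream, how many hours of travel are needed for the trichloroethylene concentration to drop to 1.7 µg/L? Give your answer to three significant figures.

Conservation of mass: C = (176.0·0.6100 + 17.00·111.0) / 193.0 = 1994/193.0 = 10.33 µg/L.
10.33·exp(−k·t) = 1.7 → t = ln(10.33/1.7)/k = 70880 s = 19.69 h.

19.7 h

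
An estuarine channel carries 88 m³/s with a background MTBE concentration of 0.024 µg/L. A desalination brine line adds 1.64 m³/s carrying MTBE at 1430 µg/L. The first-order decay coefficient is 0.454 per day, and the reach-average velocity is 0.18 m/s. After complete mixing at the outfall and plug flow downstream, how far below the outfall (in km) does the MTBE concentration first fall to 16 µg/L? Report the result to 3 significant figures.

16.9 km

Mass balance: C = (88.00·0.02400 + 1.640·1430) / 89.64 = 2347/89.64 = 26.19 µg/L.
Set 26.19·exp(−k·t) = 16 → t = ln(26.19/16)/k = 93750 s = 26.04 h.
Distance = v·t = 0.18·93750 = 16880 m = 16.88 km.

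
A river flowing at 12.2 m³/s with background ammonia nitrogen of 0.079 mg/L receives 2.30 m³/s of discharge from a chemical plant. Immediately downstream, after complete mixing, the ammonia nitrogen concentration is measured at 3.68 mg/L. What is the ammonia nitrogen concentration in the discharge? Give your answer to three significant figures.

Mass balance: 12.20·0.07900 + 2.300·Cₑ = 14.50·3.680
→ Cₑ = (14.50·3.680 − 12.20·0.07900) / 2.300 = 22.78 mg/L.

22.8 mg/L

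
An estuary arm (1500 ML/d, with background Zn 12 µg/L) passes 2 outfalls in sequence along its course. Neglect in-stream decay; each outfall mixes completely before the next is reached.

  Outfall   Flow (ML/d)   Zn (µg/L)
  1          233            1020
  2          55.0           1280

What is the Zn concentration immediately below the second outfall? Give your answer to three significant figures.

Below outfall 1: Q → 1733 ML/d, C = (1500·12.00 + 233.0·1020)/1733 = 147.5 µg/L.
Below outfall 2: Q → 1788 ML/d, C = (1733·147.5 + 55.00·1280)/1788 = 182.4 µg/L.

182 µg/L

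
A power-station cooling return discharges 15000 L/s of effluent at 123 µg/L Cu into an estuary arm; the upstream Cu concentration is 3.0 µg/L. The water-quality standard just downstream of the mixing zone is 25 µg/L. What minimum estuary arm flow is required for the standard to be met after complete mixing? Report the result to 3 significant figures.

66800 L/s

Set C_mix = 25: (Q·3.000 + 15000·123.0) / (Q + 15000) = 25
→ Q = 15000·(123.0 − 25)/(25 − 3.000) = 66820 L/s.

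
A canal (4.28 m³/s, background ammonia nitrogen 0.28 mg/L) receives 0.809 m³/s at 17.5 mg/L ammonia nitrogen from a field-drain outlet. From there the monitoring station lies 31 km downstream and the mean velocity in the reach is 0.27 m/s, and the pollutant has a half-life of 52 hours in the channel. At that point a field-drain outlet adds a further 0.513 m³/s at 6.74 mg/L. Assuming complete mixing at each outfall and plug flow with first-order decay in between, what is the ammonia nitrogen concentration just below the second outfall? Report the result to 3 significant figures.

2.41 mg/L

Conservation of mass: C = (4.280·0.2800 + 0.8090·17.50) / 5.089 = 15.36/5.089 = 3.017 mg/L; combined flow 5.089 m³/s.
Travel time t = 31·1000 / 0.27 = 114800 s = 31.89 h.
Half-life 52 h → k = ln 2 / 52 = 0.01333 h⁻¹ = 0.3199 d⁻¹.
Applying C = C₀e^(−kt): 3.017 × 0.6537 = 1.972 mg/L.
At the second outfall, C = (5.089·1.972 + 0.5130·6.740) / (5.089 + 0.5130) = 2.409 mg/L.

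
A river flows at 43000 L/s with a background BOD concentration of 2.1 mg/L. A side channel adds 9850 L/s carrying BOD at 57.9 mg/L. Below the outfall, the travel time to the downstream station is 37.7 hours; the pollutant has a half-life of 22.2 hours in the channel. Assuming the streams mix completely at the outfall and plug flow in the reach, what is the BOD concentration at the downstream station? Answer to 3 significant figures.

Flow-weighted average: C = (43000·2.100 + 9850·57.90) / 52850 = 660600/52850 = 12.50 mg/L.
Half-life 22.2 h → k = ln 2 / 22.2 = 0.03122 h⁻¹ = 0.7493 d⁻¹.
Applying C = C₀e^(−kt): 12.50 × 0.3082 = 3.852 mg/L.

3.85 mg/L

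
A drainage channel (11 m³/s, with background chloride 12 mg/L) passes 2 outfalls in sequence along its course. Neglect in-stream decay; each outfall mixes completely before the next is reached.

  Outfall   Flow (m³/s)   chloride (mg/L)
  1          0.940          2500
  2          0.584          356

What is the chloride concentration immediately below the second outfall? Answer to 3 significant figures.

After outfall 1: Q = 11.00 + 0.9400 = 11.94 m³/s; C = (11.00·12.00 + 0.9400·2500)/11.94 = 207.9 mg/L.
After outfall 2: Q = 11.94 + 0.5840 = 12.52 m³/s; C = (11.94·207.9 + 0.5840·356.0)/12.52 = 214.8 mg/L.

215 mg/L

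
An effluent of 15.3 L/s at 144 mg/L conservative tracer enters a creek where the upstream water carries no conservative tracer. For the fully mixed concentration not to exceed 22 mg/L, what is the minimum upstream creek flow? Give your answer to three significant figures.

84.8 L/s

Set C_mix = 22: (Q·0 + 15.30·144.0) / (Q + 15.30) = 22
→ Q = 15.30·(144.0 − 22)/(22 − 0) = 84.85 L/s.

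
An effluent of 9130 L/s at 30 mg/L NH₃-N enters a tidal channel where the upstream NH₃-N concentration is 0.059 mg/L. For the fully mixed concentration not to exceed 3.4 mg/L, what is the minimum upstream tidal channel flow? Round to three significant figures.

Set C_mix = 3.4: (Q·0.05900 + 9130·30.00) / (Q + 9130) = 3.4
→ Q = 9130·(30.00 − 3.4)/(3.4 − 0.05900) = 72690 L/s.

72700 L/s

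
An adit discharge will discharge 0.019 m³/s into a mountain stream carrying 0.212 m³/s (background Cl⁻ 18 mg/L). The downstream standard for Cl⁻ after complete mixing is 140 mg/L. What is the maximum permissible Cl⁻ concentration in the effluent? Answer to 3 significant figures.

1500 mg/L

At the limit, (Qr·Cr + Qe·Cₑ)/(Qr + Qe) = 140:
Cₑ = (0.2310·140 − 0.2120·18.00) / 0.01900 = 1501 mg/L.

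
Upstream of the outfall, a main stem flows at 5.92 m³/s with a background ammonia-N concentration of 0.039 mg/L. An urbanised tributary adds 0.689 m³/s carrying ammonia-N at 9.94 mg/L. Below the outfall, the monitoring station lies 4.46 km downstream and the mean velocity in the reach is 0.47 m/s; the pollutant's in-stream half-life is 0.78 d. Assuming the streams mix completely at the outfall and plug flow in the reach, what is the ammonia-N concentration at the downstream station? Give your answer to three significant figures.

0.972 mg/L

Mass balance: C = (5.920·0.03900 + 0.6890·9.940) / 6.609 = 7.080/6.609 = 1.071 mg/L.
Travel time t = 4.46·1000 / 0.47 = 9489 s = 2.636 h.
Half-life 0.78 d → k = ln 2 / 0.78 = 0.8887 d⁻¹.
Decay over the reach: 1.071·exp(−kt) = 1.071·0.9070 = 0.9716 mg/L.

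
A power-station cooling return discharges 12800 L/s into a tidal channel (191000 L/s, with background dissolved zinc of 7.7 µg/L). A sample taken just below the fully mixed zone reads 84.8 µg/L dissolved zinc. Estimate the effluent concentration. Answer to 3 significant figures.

Mass balance: 191000·7.700 + 12800·Cₑ = 203800·84.80
→ Cₑ = (203800·84.80 − 191000·7.700) / 12800 = 1235 µg/L.

1240 µg/L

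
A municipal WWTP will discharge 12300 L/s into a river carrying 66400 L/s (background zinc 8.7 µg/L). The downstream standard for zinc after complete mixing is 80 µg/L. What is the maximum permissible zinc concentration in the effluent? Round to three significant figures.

At the limit, (Qr·Cr + Qe·Cₑ)/(Qr + Qe) = 80:
Cₑ = (78700·80 − 66400·8.700) / 12300 = 464.9 µg/L.

465 µg/L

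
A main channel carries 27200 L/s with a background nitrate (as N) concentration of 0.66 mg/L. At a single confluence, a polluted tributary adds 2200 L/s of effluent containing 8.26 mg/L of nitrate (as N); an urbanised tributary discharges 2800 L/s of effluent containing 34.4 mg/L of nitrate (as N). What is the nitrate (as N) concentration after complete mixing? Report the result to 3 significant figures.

Mass balance: C = (27200·0.6600 + 2200·8.260 + 2800·34.40) / 32200 = 132400/32200 = 4.113 mg/L.

4.11 mg/L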